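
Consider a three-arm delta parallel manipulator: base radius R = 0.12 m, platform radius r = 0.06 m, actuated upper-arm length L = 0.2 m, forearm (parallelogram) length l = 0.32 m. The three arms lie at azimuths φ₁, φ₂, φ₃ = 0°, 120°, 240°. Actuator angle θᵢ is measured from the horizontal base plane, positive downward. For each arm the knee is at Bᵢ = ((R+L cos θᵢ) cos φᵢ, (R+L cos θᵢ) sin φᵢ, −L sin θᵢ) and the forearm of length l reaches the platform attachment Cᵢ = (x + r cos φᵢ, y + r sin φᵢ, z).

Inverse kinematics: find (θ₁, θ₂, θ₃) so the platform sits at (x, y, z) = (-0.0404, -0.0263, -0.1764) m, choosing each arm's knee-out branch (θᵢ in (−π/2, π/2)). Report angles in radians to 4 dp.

rotate P by −φ1: (-0.0404, -0.0263, -0.1764)
  A cos θ + B sin θ = C:  0.1004·cos θ + -0.1764·sin θ = 0.0513
  γ=atan2(-0.1764,0.1004)=-1.0534;  ψ=arccos(0.2526)=1.3154;  θ1=γ+ψ≈0.2620
φ2=120.0° → target in arm frame (-0.0026, 0.0481)
  A cos θ + B sin θ = C:  0.0626·cos θ + -0.1764·sin θ = 0.0626
  √(A²+B²)=0.1872;  θ2 = -1.2299+1.2296 ≈ -0.0003
φ3=240.0° → target in arm frame (0.0430, -0.0218)
  A=0.0170, B=-0.1764, C=(l²−L²−A²−y'²−z²)/(2L)=0.0763
  γ=atan2(-0.1764,0.0170)=-1.4746;  ψ=arccos(0.4305)=1.1258;  θ3=γ+ψ≈-0.3488

θ₁ = 0.2620, θ₂ = -0.0003, θ₃ = -0.3488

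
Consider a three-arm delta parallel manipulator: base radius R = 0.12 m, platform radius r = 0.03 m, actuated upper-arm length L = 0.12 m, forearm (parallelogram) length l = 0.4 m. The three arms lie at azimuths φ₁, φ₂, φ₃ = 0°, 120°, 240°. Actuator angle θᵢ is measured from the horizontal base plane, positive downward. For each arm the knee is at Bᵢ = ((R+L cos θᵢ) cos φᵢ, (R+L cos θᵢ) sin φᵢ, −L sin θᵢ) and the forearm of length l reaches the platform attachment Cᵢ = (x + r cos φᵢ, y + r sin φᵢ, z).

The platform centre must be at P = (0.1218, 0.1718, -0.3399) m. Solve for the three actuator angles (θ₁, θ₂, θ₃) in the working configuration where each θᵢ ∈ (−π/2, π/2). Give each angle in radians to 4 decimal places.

θ₁ = -0.0877, θ₂ = 0.0868, θ₃ = 1.3084

φ1=0.0° → target in arm frame (0.1218, 0.1718)
  A=-0.0318, B=-0.3399, C=(l²−L²−A²−y'²−z²)/(2L)=-0.0019
  √(A²+B²)=0.3414;  θ1 = -1.6641+1.5764 ≈ -0.0877
rotate P by −φ2: (0.0879, -0.1914, -0.3399)
  A=0.0021, B=-0.3399, C=(l²−L²−A²−y'²−z²)/(2L)=-0.0273
  θ2 = atan2(B,A) + arccos(C/0.3399) = 0.0868
rotate P by −φ3: (-0.2097, 0.0196, -0.3399)
  A=0.2997, B=-0.3399, C=(l²−L²−A²−y'²−z²)/(2L)=-0.2505
  γ=atan2(-0.3399,0.2997)=-0.8482;  ψ=arccos(-0.5529)=2.1566;  θ3=γ+ψ≈1.3084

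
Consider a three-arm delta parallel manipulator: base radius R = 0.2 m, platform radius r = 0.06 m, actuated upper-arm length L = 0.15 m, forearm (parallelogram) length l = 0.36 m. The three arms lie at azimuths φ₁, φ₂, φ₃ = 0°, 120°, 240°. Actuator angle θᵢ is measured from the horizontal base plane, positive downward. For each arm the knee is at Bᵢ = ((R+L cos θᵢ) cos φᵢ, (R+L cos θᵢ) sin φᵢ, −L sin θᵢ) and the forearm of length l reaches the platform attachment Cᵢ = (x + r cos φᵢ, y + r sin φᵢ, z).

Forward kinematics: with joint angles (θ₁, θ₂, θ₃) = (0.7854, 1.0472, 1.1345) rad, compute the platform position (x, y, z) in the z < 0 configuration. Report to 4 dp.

(0.0459, 0.0120, -0.4051)

arm 1 at φ=0.0°: e+L cos θ1 = 0.2461;  O1 = (0.2461, 0.0000, -0.1061)
arm 2 at φ=120.0°: e+L cos θ2 = 0.2150;  O2 = (-0.1075, 0.1862, -0.1299)
arm 3 at φ=240.0°: e+L cos θ3 = 0.2034;  O3 = (-0.1017, -0.1761, -0.1359)
eliminate P² terms by subtracting sphere 1 from 2 and 3
linear system: -0.7071x+0.3724y = -0.0087−-0.0477z; -0.6955x+-0.3523y = -0.0119−-0.0598z
Cramer: x(z) = 0.0148-0.0769z;  y(z) = 0.0047-0.0179z
quadratic in z: (1.0062)z²+(0.2475)z+(-0.0648)=0, √Δ=0.5677 → z ∈ {-0.4051, 0.1591}; z = -0.4051 (taking z<0)
x = 0.0459, y = 0.0120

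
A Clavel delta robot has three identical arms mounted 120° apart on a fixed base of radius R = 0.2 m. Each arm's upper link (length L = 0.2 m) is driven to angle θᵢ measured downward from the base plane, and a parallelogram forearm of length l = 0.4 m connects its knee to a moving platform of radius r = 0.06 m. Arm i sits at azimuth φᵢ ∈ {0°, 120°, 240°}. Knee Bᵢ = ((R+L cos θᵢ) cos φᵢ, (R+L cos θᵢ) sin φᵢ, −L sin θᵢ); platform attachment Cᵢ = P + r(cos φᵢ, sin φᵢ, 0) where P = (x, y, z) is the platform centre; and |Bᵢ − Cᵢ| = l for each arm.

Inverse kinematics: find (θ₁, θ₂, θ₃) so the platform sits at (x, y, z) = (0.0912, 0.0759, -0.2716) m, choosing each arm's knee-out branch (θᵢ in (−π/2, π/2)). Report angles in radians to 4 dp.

θ₁ = -0.1746, θ₂ = 0.2618, θ₃ = 0.8728

rotate P by −φ1: (0.0912, 0.0759, -0.2716)
  e−x'=0.0488;  (l²−L²−(e−x')²−y'²−z²)/2L = 0.0952
  γ=atan2(-0.2716,0.0488)=-1.3930;  ψ=arccos(0.3451)=1.2185;  θ1=γ+ψ≈-0.1746
arm 2 (φ=120.0°): x'=0.0201, y'=-0.1169
  A=0.1199, B=-0.2716, C=(l²−L²−A²−y'²−z²)/(2L)=0.0455
  √(A²+B²)=0.2969;  θ2 = -1.1552+1.4170 ≈ 0.2618
φ3=240.0° → target in arm frame (-0.1113, 0.0410)
  A=0.2513, B=-0.2716, C=(l²−L²−A²−y'²−z²)/(2L)=-0.0465
  γ=atan2(-0.2716,0.2513)=-0.8241;  ψ=arccos(-0.1258)=1.6969;  θ3=γ+ψ≈0.8728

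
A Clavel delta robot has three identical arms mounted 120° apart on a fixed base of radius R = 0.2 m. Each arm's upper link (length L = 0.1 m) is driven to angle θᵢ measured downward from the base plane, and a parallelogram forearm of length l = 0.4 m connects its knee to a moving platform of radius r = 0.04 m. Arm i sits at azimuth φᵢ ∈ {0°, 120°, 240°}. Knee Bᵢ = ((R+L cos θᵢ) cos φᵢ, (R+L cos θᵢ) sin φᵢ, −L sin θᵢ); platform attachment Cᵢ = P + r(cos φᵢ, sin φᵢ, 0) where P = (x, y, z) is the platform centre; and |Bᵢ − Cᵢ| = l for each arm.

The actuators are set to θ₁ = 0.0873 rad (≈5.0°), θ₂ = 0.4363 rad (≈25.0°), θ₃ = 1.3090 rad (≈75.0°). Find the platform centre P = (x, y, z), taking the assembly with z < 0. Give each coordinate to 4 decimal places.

arm 1 at φ=0.0°: (R−r)+L cos θ1 = 0.2596;  centre 1 = (0.2596, 0.0000, -0.0087)
φ2=120.0°: virtual centre (-0.1253, 0.2171, -0.0423), radius l
centre 3 = (0.1859·cos240.0°, 0.1859·sin240.0°, -0.0966) = (-0.0929, -0.1610, -0.0966)
|centre ₂|²−|centre ₁|² = -0.0029;  |centre ₃|²−|centre ₁|² = -0.0236
[-0.7699 0.4341 -0.0671]·P = -0.0029;  [-0.7051 -0.3220 -0.1757]·P = -0.0236
Cramer: x(z) = 0.0202-0.1767z;  y(z) = 0.0291-0.1589z
sphere 1 gives Az²+Bz+C=0 with A=1.0565, B=0.0928, C=-0.1017;  B²−4AC=0.4385;  roots -0.3573, 0.2695;  negative root z = -0.3573
x = 0.0833, y = 0.0859

(0.0833, 0.0859, -0.3573)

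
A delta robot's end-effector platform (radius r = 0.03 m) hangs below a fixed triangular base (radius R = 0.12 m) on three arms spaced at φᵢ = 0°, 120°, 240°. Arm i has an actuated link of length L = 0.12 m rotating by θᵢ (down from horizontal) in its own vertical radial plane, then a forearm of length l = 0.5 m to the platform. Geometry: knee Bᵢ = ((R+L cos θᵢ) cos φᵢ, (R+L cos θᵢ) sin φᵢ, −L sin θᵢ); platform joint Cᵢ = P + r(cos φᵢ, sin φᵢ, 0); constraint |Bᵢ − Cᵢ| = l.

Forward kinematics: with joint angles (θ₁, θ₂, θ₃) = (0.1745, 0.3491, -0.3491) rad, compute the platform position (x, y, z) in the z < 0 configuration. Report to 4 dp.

(-0.0286, -0.1048, -0.4485)

centre 1 = (0.2082·cos0.0°, 0.2082·sin0.0°, -0.0208) = (0.2082, 0.0000, -0.0208)
centre 2 = (0.2028·cos120.0°, 0.2028·sin120.0°, -0.0410) = (-0.1014, 0.1756, -0.0410)
centre 3 = (0.2028·cos240.0°, 0.2028·sin240.0°, 0.0410) = (-0.1014, -0.1756, 0.0410)
subtract pairs → two planes through P
plane₁₂: -0.6191x+0.3512y+-0.0404z = -0.0010
Cramer: x(z) = 0.0016+0.0673z;  y(z) = 0.0000+0.2338z
into |P−centre ₁|² = l²: 1.0592z² + 0.0139z + -0.2069 = 0;  Δ = 0.8767;  z = -0.4485 or 0.4355 → z<0 root = -0.4485
x = -0.0286, y = -0.1048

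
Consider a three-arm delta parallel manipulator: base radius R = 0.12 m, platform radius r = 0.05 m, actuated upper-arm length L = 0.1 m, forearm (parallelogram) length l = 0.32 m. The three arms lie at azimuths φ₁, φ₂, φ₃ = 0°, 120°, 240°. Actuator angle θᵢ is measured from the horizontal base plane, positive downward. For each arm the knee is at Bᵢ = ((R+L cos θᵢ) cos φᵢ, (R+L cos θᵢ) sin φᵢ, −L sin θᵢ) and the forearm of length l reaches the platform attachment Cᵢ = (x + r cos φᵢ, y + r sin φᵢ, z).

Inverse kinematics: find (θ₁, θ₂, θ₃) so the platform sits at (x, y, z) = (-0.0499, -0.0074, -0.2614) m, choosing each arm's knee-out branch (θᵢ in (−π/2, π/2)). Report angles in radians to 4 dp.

rotate P by −φ1: (-0.0499, -0.0074, -0.2614)
  A=0.1199, B=-0.2614, C=(l²−L²−A²−y'²−z²)/(2L)=0.0482
  √(A²+B²)=0.2876;  θ1 = -1.1407+1.4024 ≈ 0.2617
arm 2 (φ=120.0°): x'=0.0185, y'=0.0469
  A=0.0515, B=-0.2614, C=(l²−L²−A²−y'²−z²)/(2L)=0.0961
  γ=atan2(-0.2614,0.0515)=-1.3764;  ψ=arccos(0.3607)=1.2017;  θ2=γ+ψ≈-0.1747
arm 3 (φ=240.0°): x'=0.0314, y'=-0.0395
  e−x'=0.0386;  (l²−L²−(e−x')²−y'²−z²)/2L = 0.1051
  γ=atan2(-0.2614,0.0386)=-1.4240;  ψ=arccos(0.3977)=1.1618;  θ3=γ+ψ≈-0.2622

θ₁ = 0.2617, θ₂ = -0.1747, θ₃ = -0.2622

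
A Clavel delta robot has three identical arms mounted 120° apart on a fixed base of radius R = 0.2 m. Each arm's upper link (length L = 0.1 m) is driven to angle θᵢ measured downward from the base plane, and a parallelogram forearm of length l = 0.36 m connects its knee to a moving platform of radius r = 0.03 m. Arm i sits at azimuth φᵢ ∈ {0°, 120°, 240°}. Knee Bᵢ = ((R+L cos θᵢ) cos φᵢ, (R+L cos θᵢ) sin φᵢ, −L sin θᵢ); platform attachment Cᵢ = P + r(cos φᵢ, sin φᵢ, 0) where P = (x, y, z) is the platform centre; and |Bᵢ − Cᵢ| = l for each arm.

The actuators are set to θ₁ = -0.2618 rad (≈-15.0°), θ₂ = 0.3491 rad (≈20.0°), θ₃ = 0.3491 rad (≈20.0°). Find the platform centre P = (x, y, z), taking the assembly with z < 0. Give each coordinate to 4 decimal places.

(0.0393, 0.0000, -0.2533)

φ1=0.0°: virtual centre (0.2666, 0.0000, 0.0259), radius l
φ2=120.0°: virtual centre (-0.1320, 0.2286, -0.0342), radius l
arm 3 at φ=240.0°: (R−r)+L cos θ3 = 0.2640;  S3 = (-0.1320, -0.2286, -0.0342)
|S₂|²−|S₁|² = -0.0009;  |S₃|²−|S₁|² = -0.0009
plane₁₂: -0.7972x+0.4572y+-0.1202z = -0.0009
det = 0.7289;  x = 0.0011+-0.1508z,  y = 0.0000+0.0000z
sphere 1 gives Az²+Bz+C=0 with A=1.0227, B=0.0283, C=-0.0585;  B²−4AC=0.2399;  roots -0.2533, 0.2256;  negative root z = -0.2533
x = 0.0393, y = 0.0000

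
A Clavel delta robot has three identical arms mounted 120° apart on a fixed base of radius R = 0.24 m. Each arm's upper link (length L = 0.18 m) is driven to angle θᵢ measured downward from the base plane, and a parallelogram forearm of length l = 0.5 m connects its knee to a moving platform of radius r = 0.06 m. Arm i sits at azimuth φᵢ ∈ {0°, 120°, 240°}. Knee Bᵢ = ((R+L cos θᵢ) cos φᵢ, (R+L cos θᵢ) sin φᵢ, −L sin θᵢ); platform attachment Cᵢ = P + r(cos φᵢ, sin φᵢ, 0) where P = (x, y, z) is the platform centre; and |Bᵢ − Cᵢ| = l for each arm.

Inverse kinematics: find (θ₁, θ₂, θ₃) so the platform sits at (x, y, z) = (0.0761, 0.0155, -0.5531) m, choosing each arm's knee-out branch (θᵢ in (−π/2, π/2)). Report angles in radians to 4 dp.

θ₁ = 0.6982, θ₂ = 1.0473, θ₃ = 1.1347

φ1=0.0° → target in arm frame (0.0761, 0.0155)
  A cos θ + B sin θ = C:  0.1039·cos θ + -0.5531·sin θ = -0.2760
  √(A²+B²)=0.5628;  θ1 = -1.3851+2.0833 ≈ 0.6982
rotate P by −φ2: (-0.0246, -0.0737, -0.5531)
  A=0.2046, B=-0.5531, C=(l²−L²−A²−y'²−z²)/(2L)=-0.3767
  θ2 = atan2(B,A) + arccos(C/0.5897) = 1.0473
arm 3 (φ=240.0°): x'=-0.0515, y'=0.0582
  A cos θ + B sin θ = C:  0.2315·cos θ + -0.5531·sin θ = -0.4036
  θ3 = atan2(B,A) + arccos(C/0.5996) = 1.1347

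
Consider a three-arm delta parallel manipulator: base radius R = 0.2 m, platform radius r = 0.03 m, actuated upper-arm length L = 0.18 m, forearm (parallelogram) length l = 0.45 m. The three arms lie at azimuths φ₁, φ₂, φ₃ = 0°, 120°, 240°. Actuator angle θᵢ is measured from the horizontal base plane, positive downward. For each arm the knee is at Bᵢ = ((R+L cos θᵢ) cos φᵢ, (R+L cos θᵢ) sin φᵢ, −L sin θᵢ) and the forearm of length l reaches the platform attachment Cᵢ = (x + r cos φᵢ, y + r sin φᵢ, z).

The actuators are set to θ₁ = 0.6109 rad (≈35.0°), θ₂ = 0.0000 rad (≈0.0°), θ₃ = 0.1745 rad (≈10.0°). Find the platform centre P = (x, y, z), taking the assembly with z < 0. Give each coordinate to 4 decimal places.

(-0.0698, 0.0178, -0.3317)

arm 1 at φ=0.0°: e+L cos θ1 = 0.3174;  centre 1 = (0.3174, 0.0000, -0.1032)
centre 2 = (0.3500·cos120.0°, 0.3500·sin120.0°, 0.0000) = (-0.1750, 0.3031, 0.0000)
arm 3 at φ=240.0°: e+L cos θ3 = 0.3473;  centre 3 = (-0.1736, -0.3007, -0.0313)
eliminate P² terms by subtracting sphere 1 from 2 and 3
plane₁₂: -0.9849x+0.6062y+0.2065z = 0.0111
det = 1.1878;  x = -0.0108+0.1781z,  y = 0.0007+-0.0513z
into |P−centre ₁|² = l²: 1.0343z² + 0.0895z + -0.0841 = 0;  Δ = 0.3560;  z = -0.3317 or 0.2451 → z<0 root = -0.3317
x = -0.0698, y = 0.0178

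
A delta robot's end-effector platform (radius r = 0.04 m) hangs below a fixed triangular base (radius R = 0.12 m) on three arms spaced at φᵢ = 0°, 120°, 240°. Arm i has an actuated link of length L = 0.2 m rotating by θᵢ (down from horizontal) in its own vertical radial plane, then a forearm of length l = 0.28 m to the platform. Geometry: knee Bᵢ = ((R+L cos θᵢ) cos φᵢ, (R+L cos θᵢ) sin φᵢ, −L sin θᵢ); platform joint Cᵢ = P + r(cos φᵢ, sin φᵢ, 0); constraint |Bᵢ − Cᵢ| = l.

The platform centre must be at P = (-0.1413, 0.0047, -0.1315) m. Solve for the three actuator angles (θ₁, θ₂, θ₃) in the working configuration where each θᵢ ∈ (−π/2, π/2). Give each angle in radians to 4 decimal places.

φ1=0.0° → target in arm frame (-0.1413, 0.0047)
  A cos θ + B sin θ = C:  0.2213·cos θ + -0.1315·sin θ = -0.0697
  √(A²+B²)=0.2574;  θ1 = -0.5362+1.8451 ≈ 1.3089
φ2=120.0° → target in arm frame (0.0747, 0.1200)
  A cos θ + B sin θ = C:  0.0053·cos θ + -0.1315·sin θ = 0.0167
  γ=atan2(-0.1315,0.0053)=-1.5307;  ψ=arccos(0.1268)=1.4437;  θ2=γ+ψ≈-0.0870
arm 3 (φ=240.0°): x'=0.0666, y'=-0.1247
  A cos θ + B sin θ = C:  0.0134·cos θ + -0.1315·sin θ = 0.0134
  √(A²+B²)=0.1322;  θ3 = -1.4691+1.4690 ≈ -0.0001

θ₁ = 1.3089, θ₂ = -0.0870, θ₃ = -0.0001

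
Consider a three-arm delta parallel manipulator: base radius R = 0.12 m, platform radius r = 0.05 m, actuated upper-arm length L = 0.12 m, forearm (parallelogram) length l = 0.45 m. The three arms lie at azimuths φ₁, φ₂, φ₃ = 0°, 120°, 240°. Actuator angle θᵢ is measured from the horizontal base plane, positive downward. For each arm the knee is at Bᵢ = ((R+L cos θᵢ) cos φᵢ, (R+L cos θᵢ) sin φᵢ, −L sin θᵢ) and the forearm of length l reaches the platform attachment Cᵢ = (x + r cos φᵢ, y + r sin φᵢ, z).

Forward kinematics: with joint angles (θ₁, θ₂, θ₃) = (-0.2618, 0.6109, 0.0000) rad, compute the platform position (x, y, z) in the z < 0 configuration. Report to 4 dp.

(0.1001, -0.0971, -0.3999)

arm 1 at φ=0.0°: e+L cos θ1 = 0.1859;  S1 = (0.1859, 0.0000, 0.0311)
S2 = (0.1683·cos120.0°, 0.1683·sin120.0°, -0.0688) = (-0.0841, 0.1457, -0.0688)
arm 3 at φ=240.0°: e+L cos θ3 = 0.1900;  S3 = (-0.0950, -0.1645, 0.0000)
|S₂|²−|S₁|² = -0.0025;  |S₃|²−|S₁|² = 0.0006
linear system: -0.5401x+0.2915y = -0.0025−-0.1998z; -0.5618x+-0.3291y = 0.0006−-0.0621z
Cramer: x(z) = 0.0019-0.2455z;  y(z) = -0.0050+0.2304z
sphere 1 gives Az²+Bz+C=0 with A=1.1134, B=0.0260, C=-0.1676;  B²−4AC=0.7473;  roots -0.3999, 0.3766;  negative root z = -0.3999
x = 0.1001, y = -0.0971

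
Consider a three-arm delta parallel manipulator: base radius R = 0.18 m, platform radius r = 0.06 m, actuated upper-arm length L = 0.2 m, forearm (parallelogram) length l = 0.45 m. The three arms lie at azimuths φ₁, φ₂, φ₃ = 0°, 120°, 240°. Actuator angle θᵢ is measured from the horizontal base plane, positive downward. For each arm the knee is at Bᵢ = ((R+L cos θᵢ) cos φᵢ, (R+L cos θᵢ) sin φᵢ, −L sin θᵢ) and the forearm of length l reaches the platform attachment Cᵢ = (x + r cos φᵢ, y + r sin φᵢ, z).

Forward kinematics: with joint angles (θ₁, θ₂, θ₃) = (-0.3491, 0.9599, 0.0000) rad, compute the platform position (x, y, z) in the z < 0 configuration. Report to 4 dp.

arm 1 at φ=0.0°: e+L cos θ1 = 0.3079;  S1 = (0.3079, 0.0000, 0.0684)
φ2=120.0°: virtual centre (-0.1174, 0.2033, -0.1638), radius l
φ3=240.0°: virtual centre (-0.1600, -0.2771, 0.0000), radius l
eliminate P² terms by subtracting sphere 1 from 2 and 3
plane₁₂: -0.8506x+0.4065y+-0.4645z = -0.0176
Cramer: x(z) = 0.0101-0.3675z;  y(z) = -0.0222+0.3736z
into |P−S₁|² = l²: 1.2746z² + 0.0655z + -0.1086 = 0;  Δ = 0.5580;  z = -0.3187 or 0.2673 → z<0 root = -0.3187
x = 0.1272, y = -0.1413

(0.1272, -0.1413, -0.3187)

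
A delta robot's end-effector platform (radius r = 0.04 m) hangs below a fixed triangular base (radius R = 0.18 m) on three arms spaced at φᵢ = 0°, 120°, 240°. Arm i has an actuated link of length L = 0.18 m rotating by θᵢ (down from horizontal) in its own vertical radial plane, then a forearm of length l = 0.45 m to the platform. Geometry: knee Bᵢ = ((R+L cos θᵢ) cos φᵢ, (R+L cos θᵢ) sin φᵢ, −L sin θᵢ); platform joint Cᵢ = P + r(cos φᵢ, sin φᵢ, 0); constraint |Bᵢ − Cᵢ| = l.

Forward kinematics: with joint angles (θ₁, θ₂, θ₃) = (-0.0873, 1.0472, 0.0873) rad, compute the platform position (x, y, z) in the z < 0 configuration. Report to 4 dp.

arm 1 at φ=0.0°: (R−r)+L cos θ1 = 0.3193;  S1 = (0.3193, 0.0000, 0.0157)
φ2=120.0°: virtual centre (-0.1150, 0.1992, -0.1559), radius l
S3 = (0.3193·cos240.0°, 0.3193·sin240.0°, -0.0157) = (-0.1597, -0.2765, -0.0157)
|S₂|²−|S₁|² = -0.0250;  |S₃|²−|S₁|² = 0.0000
plane₁₂: -0.8686x+0.3984y+-0.3432z = -0.0250
det = 0.8620;  x = 0.0160+-0.2492z,  y = -0.0278+0.3181z
quadratic in z: (1.1633)z²+(0.1021)z+(-0.1095)=0, √Δ=0.7211 → z ∈ {-0.3538, 0.2661}; z = -0.3538 (taking z<0)
x = 0.1042, y = -0.1403

(0.1042, -0.1403, -0.3538)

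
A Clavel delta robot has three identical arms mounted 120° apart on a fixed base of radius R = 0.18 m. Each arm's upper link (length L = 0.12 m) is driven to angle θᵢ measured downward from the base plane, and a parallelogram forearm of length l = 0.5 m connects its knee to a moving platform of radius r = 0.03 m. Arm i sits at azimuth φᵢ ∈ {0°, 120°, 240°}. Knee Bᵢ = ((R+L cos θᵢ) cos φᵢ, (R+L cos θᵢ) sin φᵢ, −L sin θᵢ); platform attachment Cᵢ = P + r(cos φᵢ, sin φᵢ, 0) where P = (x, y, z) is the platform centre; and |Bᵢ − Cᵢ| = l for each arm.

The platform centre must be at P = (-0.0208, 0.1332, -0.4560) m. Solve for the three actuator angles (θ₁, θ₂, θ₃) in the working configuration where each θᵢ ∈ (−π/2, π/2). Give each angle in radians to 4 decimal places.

θ₁ = 0.5239, θ₂ = -0.1744, θ₃ = 0.8726

arm 1 (φ=0.0°): x'=-0.0208, y'=0.1332
  A cos θ + B sin θ = C:  0.1708·cos θ + -0.4560·sin θ = -0.0802
  √(A²+B²)=0.4869;  θ1 = -1.2124+1.7363 ≈ 0.5239
rotate P by −φ2: (0.1258, -0.0486, -0.4560)
  A cos θ + B sin θ = C:  0.0242·cos θ + -0.4560·sin θ = 0.1030
  √(A²+B²)=0.4566;  θ2 = -1.5177+1.3433 ≈ -0.1744
rotate P by −φ3: (-0.1050, -0.0846, -0.4560)
  A cos θ + B sin θ = C:  0.2550·cos θ + -0.4560·sin θ = -0.1854
  γ=atan2(-0.4560,0.2550)=-1.0610;  ψ=arccos(-0.3549)=1.9336;  θ3=γ+ψ≈0.8726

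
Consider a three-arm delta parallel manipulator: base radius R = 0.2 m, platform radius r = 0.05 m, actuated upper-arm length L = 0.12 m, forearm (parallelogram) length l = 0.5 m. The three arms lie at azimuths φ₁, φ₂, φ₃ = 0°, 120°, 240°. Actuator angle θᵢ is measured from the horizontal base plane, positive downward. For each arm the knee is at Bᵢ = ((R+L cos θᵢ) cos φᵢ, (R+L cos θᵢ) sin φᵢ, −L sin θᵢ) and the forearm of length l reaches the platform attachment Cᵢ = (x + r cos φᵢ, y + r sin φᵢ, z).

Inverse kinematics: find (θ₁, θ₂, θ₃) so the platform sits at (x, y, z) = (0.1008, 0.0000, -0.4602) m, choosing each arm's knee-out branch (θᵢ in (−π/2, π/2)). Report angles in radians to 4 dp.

φ1=0.0° → target in arm frame (0.1008, 0.0000)
  e−x'=0.0492;  (l²−L²−(e−x')²−y'²−z²)/2L = 0.0891
  θ1 = atan2(B,A) + arccos(C/0.4628) = -0.0873
rotate P by −φ2: (-0.0504, -0.0873, -0.4602)
  A cos θ + B sin θ = C:  0.2004·cos θ + -0.4602·sin θ = -0.0999
  √(A²+B²)=0.5019;  θ2 = -1.1601+1.7711 ≈ 0.6110
rotate P by −φ3: (-0.0504, 0.0873, -0.4602)
  e−x'=0.2004;  (l²−L²−(e−x')²−y'²−z²)/2L = -0.0999
  γ=atan2(-0.4602,0.2004)=-1.1601;  ψ=arccos(-0.1989)=1.7711;  θ3=γ+ψ≈0.6110

θ₁ = -0.0873, θ₂ = 0.6110, θ₃ = 0.6110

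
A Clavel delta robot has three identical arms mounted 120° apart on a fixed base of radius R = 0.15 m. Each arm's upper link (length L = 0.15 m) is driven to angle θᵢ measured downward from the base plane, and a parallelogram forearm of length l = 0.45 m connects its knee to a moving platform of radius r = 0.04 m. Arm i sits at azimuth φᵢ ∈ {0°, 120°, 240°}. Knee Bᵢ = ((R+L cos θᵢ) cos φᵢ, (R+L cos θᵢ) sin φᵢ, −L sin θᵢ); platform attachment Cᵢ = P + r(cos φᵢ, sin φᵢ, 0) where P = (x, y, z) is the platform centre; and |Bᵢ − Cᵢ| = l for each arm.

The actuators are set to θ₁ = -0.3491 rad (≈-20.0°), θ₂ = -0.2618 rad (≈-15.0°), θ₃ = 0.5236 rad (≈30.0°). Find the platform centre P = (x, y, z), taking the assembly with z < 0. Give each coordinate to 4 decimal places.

(0.0671, 0.0974, -0.3477)

centre 1 = (0.2510·cos0.0°, 0.2510·sin0.0°, 0.0513) = (0.2510, 0.0000, 0.0513)
arm 2 at φ=120.0°: e+L cos θ2 = 0.2549;  centre 2 = (-0.1274, 0.2207, 0.0388)
arm 3 at φ=240.0°: e+L cos θ3 = 0.2399;  centre 3 = (-0.1200, -0.2078, -0.0750)
subtract pairs → two planes through P
plane₁₂: -0.7568x+0.4415y+-0.0250z = 0.0009
Cramer: x(z) = 0.0011-0.1899z;  y(z) = 0.0039-0.2689z
quadratic in z: (1.1084)z²+(-0.0098)z+(-0.1374)=0, √Δ=0.7806 → z ∈ {-0.3477, 0.3566}; z = -0.3477 (taking z<0)
x = 0.0671, y = 0.0974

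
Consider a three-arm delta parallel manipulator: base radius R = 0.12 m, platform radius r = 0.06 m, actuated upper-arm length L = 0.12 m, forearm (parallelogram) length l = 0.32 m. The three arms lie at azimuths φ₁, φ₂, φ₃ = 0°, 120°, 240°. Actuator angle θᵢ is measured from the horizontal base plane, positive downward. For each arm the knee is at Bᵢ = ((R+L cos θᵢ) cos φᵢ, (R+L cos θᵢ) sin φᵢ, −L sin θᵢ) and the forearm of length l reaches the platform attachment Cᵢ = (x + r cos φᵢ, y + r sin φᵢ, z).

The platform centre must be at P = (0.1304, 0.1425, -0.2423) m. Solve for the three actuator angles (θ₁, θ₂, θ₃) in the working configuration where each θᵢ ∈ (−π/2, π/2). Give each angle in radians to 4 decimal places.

θ₁ = -0.3493, θ₂ = 0.0872, θ₃ = 1.2219

arm 1 (φ=0.0°): x'=0.1304, y'=0.1425
  e−x'=-0.0704;  (l²−L²−(e−x')²−y'²−z²)/2L = 0.0168
  √(A²+B²)=0.2523;  θ1 = -1.8536+1.5042 ≈ -0.3493
arm 2 (φ=120.0°): x'=0.0582, y'=-0.1842
  e−x'=0.0018;  (l²−L²−(e−x')²−y'²−z²)/2L = -0.0193
  θ2 = atan2(B,A) + arccos(C/0.2423) = 0.0872
arm 3 (φ=240.0°): x'=-0.1886, y'=0.0417
  A=0.2486, B=-0.2423, C=(l²−L²−A²−y'²−z²)/(2L)=-0.1427
  γ=atan2(-0.2423,0.2486)=-0.7725;  ψ=arccos(-0.4111)=1.9945;  θ3=γ+ψ≈1.2219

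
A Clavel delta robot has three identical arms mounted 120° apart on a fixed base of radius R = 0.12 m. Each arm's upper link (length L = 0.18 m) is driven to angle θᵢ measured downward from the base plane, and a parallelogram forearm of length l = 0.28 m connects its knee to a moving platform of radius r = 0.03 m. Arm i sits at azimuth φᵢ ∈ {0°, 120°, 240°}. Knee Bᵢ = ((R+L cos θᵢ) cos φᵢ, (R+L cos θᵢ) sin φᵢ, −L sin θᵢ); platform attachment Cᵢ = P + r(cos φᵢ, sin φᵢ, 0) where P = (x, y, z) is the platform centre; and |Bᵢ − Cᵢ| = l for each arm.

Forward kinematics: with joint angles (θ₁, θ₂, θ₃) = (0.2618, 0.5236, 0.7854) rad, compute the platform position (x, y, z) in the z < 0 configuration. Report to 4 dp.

arm 1 at φ=0.0°: e+L cos θ1 = 0.2639;  S1 = (0.2639, 0.0000, -0.0466)
S2 = (0.2459·cos120.0°, 0.2459·sin120.0°, -0.0900) = (-0.1229, 0.2129, -0.0900)
arm 3 at φ=240.0°: e+L cos θ3 = 0.2173;  S3 = (-0.1086, -0.1882, -0.1273)
eliminate P² terms by subtracting sphere 1 from 2 and 3
plane₁₂: -0.7736x+0.4259y+-0.0868z = -0.0032
Cramer: x(z) = 0.0079-0.1667z;  y(z) = 0.0067-0.0989z
into |P−S₁|² = l²: 1.0376z² + 0.1772z + -0.0107 = 0;  Δ = 0.0756;  z = -0.2179 or 0.0471 → z<0 root = -0.2179
x = 0.0442, y = 0.0282

(0.0442, 0.0282, -0.2179)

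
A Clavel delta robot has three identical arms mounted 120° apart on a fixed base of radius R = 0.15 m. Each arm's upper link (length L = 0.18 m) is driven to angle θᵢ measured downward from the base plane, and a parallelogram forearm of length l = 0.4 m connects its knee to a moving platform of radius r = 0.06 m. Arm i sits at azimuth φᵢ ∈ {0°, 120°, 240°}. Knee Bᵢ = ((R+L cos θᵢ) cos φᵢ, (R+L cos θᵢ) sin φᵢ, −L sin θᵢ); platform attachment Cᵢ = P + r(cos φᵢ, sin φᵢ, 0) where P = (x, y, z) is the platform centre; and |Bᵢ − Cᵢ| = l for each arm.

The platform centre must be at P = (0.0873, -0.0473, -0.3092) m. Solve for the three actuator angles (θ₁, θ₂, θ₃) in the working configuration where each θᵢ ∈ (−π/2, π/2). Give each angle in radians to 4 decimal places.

θ₁ = -0.2618, θ₂ = 0.5234, θ₃ = 0.1743

arm 1 (φ=0.0°): x'=0.0873, y'=-0.0473
  A cos θ + B sin θ = C:  0.0027·cos θ + -0.3092·sin θ = 0.0826
  √(A²+B²)=0.3092;  θ1 = -1.5621+1.3002 ≈ -0.2618
φ2=120.0° → target in arm frame (-0.0846, -0.0520)
  A cos θ + B sin θ = C:  0.1746·cos θ + -0.3092·sin θ = -0.0033
  γ=atan2(-0.3092,0.1746)=-1.0567;  ψ=arccos(-0.0093)=1.5801;  θ2=γ+ψ≈0.5234
arm 3 (φ=240.0°): x'=-0.0027, y'=0.0993
  A=0.0927, B=-0.3092, C=(l²−L²−A²−y'²−z²)/(2L)=0.0376
  √(A²+B²)=0.3228;  θ3 = -1.2796+1.4539 ≈ 0.1743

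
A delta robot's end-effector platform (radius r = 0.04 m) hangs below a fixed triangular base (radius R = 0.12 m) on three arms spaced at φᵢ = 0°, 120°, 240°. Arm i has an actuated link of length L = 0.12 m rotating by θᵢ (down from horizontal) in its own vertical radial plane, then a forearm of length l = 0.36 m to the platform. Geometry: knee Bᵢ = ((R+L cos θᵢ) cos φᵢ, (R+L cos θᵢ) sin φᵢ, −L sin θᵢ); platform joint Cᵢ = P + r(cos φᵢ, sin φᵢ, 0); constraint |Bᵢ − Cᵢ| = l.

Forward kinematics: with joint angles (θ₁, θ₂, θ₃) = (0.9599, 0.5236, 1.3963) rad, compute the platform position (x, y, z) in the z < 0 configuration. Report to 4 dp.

(0.0056, 0.1234, -0.4047)

φ1=0.0°: virtual centre (0.1488, 0.0000, -0.0983), radius l
φ2=120.0°: virtual centre (-0.0920, 0.1593, -0.0600), radius l
φ3=240.0°: virtual centre (-0.0504, -0.0873, -0.1182), radius l
|O₂|²−|O₁|² = 0.0056;  |O₃|²−|O₁|² = -0.0077
[-0.4816 0.3186 0.0766]·P = 0.0056;  [-0.3985 -0.1746 -0.0398]·P = -0.0077
det = 0.2111;  x = 0.0069+0.0034z,  y = 0.0281+-0.2353z
into |P−O₁|² = l²: 1.0554z² + 0.1824z + -0.0990 = 0;  Δ = 0.4513;  z = -0.4047 or 0.2318 → z<0 root = -0.4047
x = 0.0056, y = 0.1234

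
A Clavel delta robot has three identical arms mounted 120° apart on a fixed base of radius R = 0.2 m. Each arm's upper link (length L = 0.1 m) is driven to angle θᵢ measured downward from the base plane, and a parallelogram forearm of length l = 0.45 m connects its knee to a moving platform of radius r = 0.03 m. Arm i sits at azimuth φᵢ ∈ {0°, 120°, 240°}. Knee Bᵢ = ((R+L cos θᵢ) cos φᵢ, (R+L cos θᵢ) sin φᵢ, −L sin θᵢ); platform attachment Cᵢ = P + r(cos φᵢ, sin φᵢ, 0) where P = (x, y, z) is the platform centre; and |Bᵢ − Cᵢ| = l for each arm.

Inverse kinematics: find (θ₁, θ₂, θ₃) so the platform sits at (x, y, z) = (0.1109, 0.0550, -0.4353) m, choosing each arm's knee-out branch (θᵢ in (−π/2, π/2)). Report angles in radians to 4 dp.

arm 1 (φ=0.0°): x'=0.1109, y'=0.0550
  A cos θ + B sin θ = C:  0.0591·cos θ + -0.4353·sin θ = -0.0175
  γ=atan2(-0.4353,0.0591)=-1.4359;  ψ=arccos(-0.0399)=1.6107;  θ1=γ+ψ≈0.1748
arm 2 (φ=120.0°): x'=-0.0078, y'=-0.1235
  A cos θ + B sin θ = C:  0.1778·cos θ + -0.4353·sin θ = -0.2193
  √(A²+B²)=0.4702;  θ2 = -1.1830+2.0561 ≈ 0.8731
rotate P by −φ3: (-0.1031, 0.0685, -0.4353)
  A=0.2731, B=-0.4353, C=(l²−L²−A²−y'²−z²)/(2L)=-0.3813
  √(A²+B²)=0.5139;  θ3 = -1.0105+2.4068 ≈ 1.3963

θ₁ = 0.1748, θ₂ = 0.8731, θ₃ = 1.3963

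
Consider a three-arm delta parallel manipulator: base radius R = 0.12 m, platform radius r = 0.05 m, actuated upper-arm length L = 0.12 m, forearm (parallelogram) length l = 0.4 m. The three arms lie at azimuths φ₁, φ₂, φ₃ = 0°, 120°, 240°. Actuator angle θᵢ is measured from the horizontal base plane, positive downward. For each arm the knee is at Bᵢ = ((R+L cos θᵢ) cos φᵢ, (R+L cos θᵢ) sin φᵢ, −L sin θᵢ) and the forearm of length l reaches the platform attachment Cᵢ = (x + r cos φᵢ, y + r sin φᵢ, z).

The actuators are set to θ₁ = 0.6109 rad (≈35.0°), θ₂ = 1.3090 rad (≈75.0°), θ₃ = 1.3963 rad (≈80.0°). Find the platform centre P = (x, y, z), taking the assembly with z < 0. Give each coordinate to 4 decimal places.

arm 1 at φ=0.0°: (R−r)+L cos θ1 = 0.1683;  O1 = (0.1683, 0.0000, -0.0688)
φ2=120.0°: virtual centre (-0.0505, 0.0875, -0.1159), radius l
O3 = (0.0908·cos240.0°, 0.0908·sin240.0°, -0.1182) = (-0.0454, -0.0787, -0.1182)
eliminate P² terms by subtracting sphere 1 from 2 and 3
[-0.4376 0.1750 -0.0942]·P = -0.0094;  [-0.4274 -0.1573 -0.0987]·P = -0.0108
Cramer: x(z) = 0.0235-0.2233z;  y(z) = 0.0050-0.0205z
quadratic in z: (1.0503)z²+(0.2021)z+(-0.1343)=0, √Δ=0.7778 → z ∈ {-0.4665, 0.2741}; z = -0.4665 (taking z<0)
x = 0.1277, y = 0.0146

(0.1277, 0.0146, -0.4665)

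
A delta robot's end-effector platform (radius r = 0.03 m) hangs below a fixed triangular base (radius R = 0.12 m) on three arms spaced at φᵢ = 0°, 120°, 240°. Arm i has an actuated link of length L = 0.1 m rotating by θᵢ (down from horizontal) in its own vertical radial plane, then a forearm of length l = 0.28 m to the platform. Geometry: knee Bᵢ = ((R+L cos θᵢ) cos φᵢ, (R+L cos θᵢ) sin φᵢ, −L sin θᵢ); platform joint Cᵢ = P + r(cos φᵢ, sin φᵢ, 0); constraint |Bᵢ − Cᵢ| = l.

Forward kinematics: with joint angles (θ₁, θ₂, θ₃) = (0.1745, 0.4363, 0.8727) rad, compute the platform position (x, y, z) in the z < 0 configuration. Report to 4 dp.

(0.0483, 0.0407, -0.2563)

centre 1 = (0.1885·cos0.0°, 0.1885·sin0.0°, -0.0174) = (0.1885, 0.0000, -0.0174)
φ2=120.0°: virtual centre (-0.0903, 0.1564, -0.0423), radius l
centre 3 = (0.1543·cos240.0°, 0.1543·sin240.0°, -0.0766) = (-0.0771, -0.1336, -0.0766)
eliminate P² terms by subtracting sphere 1 from 2 and 3
linear system: -0.5576x+0.3129y = -0.0014−-0.0498z; -0.5312x+-0.2672y = -0.0062−-0.1185z
Cramer: x(z) = 0.0073-0.1598z;  y(z) = 0.0085-0.1257z
sphere 1 gives Az²+Bz+C=0 with A=1.0413, B=0.0905, C=-0.0452;  B²−4AC=0.1965;  roots -0.2563, 0.1694;  negative root z = -0.2563
x = 0.0483, y = 0.0407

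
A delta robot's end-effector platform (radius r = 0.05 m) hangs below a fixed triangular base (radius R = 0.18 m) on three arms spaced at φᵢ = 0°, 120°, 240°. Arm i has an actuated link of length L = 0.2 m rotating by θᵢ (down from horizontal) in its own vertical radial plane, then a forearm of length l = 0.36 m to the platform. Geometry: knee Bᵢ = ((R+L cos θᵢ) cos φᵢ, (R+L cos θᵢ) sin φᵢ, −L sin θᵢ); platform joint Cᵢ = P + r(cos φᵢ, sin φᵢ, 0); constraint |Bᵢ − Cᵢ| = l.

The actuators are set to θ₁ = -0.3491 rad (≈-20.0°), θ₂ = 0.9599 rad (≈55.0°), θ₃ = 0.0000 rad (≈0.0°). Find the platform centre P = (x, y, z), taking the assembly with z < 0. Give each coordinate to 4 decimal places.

(0.0750, -0.0886, -0.1820)

arm 1 at φ=0.0°: (R−r)+L cos θ1 = 0.3179;  O1 = (0.3179, 0.0000, 0.0684)
O2 = (0.2447·cos120.0°, 0.2447·sin120.0°, -0.1638) = (-0.1224, 0.2119, -0.1638)
O3 = (0.3300·cos240.0°, 0.3300·sin240.0°, 0.0000) = (-0.1650, -0.2858, 0.0000)
|O₂|²−|O₁|² = -0.0190;  |O₃|²−|O₁|² = 0.0031
[-0.8806 0.4239 -0.4645]·P = -0.0190;  [-0.9659 -0.5716 -0.1368]·P = 0.0031
Cramer: x(z) = 0.0105-0.3544z;  y(z) = -0.0232+0.3595z
quadratic in z: (1.2549)z²+(0.0645)z+(-0.0298)=0, √Δ=0.3924 → z ∈ {-0.1820, 0.1307}; z = -0.1820 (taking z<0)
x = 0.0750, y = -0.0886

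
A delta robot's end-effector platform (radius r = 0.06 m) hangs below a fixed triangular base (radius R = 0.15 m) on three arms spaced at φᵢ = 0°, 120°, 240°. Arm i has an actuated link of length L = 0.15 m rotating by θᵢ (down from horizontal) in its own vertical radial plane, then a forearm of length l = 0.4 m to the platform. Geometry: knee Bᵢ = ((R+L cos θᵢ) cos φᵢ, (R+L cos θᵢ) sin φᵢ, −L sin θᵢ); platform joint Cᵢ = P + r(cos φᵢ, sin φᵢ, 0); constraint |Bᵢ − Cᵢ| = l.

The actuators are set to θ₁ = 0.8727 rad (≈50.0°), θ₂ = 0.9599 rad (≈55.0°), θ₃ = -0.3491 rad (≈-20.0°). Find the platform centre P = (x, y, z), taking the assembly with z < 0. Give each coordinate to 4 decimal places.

(-0.0859, -0.1788, -0.3470)

arm 1 at φ=0.0°: e+L cos θ1 = 0.1864;  centre 1 = (0.1864, 0.0000, -0.1149)
centre 2 = (0.1760·cos120.0°, 0.1760·sin120.0°, -0.1229) = (-0.0880, 0.1525, -0.1229)
φ3=240.0°: virtual centre (-0.1155, -0.2000, 0.0513), radius l
eliminate P² terms by subtracting sphere 1 from 2 and 3
plane₁₂: -0.5489x+0.3049y+-0.0159z = -0.0019
det = 0.4037;  x = -0.0042+0.2353z,  y = -0.0137+0.4758z
into |P−centre ₁|² = l²: 1.2818z² + 0.1271z + -0.1103 = 0;  Δ = 0.5815;  z = -0.3470 or 0.2479 → z<0 root = -0.3470
x = -0.0859, y = -0.1788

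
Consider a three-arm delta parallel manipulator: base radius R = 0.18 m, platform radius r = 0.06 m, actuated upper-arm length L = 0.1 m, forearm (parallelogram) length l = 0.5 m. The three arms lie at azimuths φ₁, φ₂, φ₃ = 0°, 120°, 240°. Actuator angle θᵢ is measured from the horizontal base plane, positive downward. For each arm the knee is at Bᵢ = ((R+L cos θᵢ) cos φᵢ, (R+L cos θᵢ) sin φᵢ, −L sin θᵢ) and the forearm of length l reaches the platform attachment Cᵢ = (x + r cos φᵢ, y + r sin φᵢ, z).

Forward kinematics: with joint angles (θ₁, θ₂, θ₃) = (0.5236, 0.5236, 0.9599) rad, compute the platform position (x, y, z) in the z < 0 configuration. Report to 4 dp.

centre 1 = (0.2066·cos0.0°, 0.2066·sin0.0°, -0.0500) = (0.2066, 0.0000, -0.0500)
centre 2 = (0.2066·cos120.0°, 0.2066·sin120.0°, -0.0500) = (-0.1033, 0.1789, -0.0500)
arm 3 at φ=240.0°: e+L cos θ3 = 0.1774;  centre 3 = (-0.0887, -0.1536, -0.0819)
|centre ₂|²−|centre ₁|² = 0.0000;  |centre ₃|²−|centre ₁|² = -0.0070
linear system: -0.6198x+0.3578y = 0.0000−0.0000z; -0.5906x+-0.3072y = -0.0070−-0.0638z
det = 0.4017;  x = 0.0063+-0.0569z,  y = 0.0108+-0.0985z
into |P−centre ₁|² = l²: 1.0129z² + 0.1206z + -0.2072 = 0;  Δ = 0.8542;  z = -0.5158 or 0.3967 → z<0 root = -0.5158
x = 0.0356, y = 0.0616

(0.0356, 0.0616, -0.5158)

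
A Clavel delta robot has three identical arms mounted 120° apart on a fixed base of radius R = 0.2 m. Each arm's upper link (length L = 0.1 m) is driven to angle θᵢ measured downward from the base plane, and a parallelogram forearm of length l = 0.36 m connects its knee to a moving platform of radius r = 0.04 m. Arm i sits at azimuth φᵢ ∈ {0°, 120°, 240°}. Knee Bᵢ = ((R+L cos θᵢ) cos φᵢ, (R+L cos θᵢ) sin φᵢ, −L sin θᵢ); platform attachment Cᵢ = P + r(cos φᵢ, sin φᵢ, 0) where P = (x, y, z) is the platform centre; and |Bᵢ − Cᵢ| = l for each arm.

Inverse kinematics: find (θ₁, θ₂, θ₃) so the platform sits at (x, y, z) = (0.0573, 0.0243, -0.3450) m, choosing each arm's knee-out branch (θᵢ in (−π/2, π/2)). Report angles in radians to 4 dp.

θ₁ = 0.4366, θ₂ = 0.8730, θ₃ = 1.1343

φ1=0.0° → target in arm frame (0.0573, 0.0243)
  e−x'=0.1027;  (l²−L²−(e−x')²−y'²−z²)/2L = -0.0528
  √(A²+B²)=0.3600;  θ1 = -1.2815+1.7180 ≈ 0.4366
rotate P by −φ2: (-0.0076, -0.0618, -0.3450)
  A=0.1676, B=-0.3450, C=(l²−L²−A²−y'²−z²)/(2L)=-0.1567
  γ=atan2(-0.3450,0.1676)=-1.1186;  ψ=arccos(-0.4084)=1.9915;  θ2=γ+ψ≈0.8730
φ3=240.0° → target in arm frame (-0.0497, 0.0375)
  A=0.2097, B=-0.3450, C=(l²−L²−A²−y'²−z²)/(2L)=-0.2240
  θ3 = atan2(B,A) + arccos(C/0.4037) = 1.1343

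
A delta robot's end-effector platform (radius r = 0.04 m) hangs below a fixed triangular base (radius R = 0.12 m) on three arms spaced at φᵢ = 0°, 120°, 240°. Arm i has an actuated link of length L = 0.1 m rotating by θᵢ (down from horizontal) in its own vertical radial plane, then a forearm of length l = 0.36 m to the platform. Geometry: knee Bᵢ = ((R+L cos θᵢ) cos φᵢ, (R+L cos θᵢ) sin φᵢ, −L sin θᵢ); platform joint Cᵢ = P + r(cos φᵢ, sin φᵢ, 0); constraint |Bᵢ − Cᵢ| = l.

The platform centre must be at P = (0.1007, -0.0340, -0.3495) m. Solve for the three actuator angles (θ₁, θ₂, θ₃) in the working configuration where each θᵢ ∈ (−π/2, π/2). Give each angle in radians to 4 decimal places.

φ1=0.0° → target in arm frame (0.1007, -0.0340)
  A cos θ + B sin θ = C:  -0.0207·cos θ + -0.3495·sin θ = -0.0207
  √(A²+B²)=0.3501;  θ1 = -1.6300+1.6299 ≈ -0.0001
arm 2 (φ=120.0°): x'=-0.0798, y'=-0.0702
  A cos θ + B sin θ = C:  0.1598·cos θ + -0.3495·sin θ = -0.1651
  √(A²+B²)=0.3843;  θ2 = -1.1420+2.0148 ≈ 0.8728
φ3=240.0° → target in arm frame (-0.0209, 0.1042)
  A cos θ + B sin θ = C:  0.1009·cos θ + -0.3495·sin θ = -0.1180
  √(A²+B²)=0.3638;  θ3 = -1.2897+1.9010 ≈ 0.6113

θ₁ = -0.0001, θ₂ = 0.8728, θ₃ = 0.6113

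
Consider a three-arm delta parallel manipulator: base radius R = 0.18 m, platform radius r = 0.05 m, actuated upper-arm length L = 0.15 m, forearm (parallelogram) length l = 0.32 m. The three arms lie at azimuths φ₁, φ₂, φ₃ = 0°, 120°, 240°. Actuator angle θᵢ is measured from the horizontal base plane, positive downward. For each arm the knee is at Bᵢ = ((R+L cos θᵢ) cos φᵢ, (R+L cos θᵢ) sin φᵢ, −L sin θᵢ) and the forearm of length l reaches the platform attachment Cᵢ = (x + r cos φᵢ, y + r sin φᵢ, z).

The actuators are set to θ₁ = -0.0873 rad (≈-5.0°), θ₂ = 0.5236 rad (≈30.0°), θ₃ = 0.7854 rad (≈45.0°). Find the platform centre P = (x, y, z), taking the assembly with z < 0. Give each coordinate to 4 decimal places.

(0.0690, 0.0255, -0.2266)

O1 = (0.2794·cos0.0°, 0.2794·sin0.0°, 0.0131) = (0.2794, 0.0000, 0.0131)
arm 2 at φ=120.0°: e+L cos θ2 = 0.2599;  O2 = (-0.1300, 0.2251, -0.0750)
O3 = (0.2361·cos240.0°, 0.2361·sin240.0°, -0.1061) = (-0.1180, -0.2044, -0.1061)
|O₂|²−|O₁|² = -0.0051;  |O₃|²−|O₁|² = -0.0113
linear system: -0.8188x+0.4502y = -0.0051−-0.1762z; -0.7949x+-0.4089y = -0.0113−-0.2383z
det = 0.6926;  x = 0.0103+-0.2589z,  y = 0.0075+-0.0795z
quadratic in z: (1.0733)z²+(0.1120)z+(-0.0298)=0, √Δ=0.3746 → z ∈ {-0.2266, 0.1223}; z = -0.2266 (taking z<0)
x = 0.0690, y = 0.0255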